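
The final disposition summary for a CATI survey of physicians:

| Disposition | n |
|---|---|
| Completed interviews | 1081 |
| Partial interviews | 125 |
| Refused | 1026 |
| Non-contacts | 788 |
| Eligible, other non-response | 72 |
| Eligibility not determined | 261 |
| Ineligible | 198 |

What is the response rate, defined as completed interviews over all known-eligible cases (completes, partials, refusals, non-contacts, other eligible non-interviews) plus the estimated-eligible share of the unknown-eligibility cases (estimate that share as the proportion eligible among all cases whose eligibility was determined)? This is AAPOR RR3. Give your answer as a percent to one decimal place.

32.4%

Numerator = 1081
Determined eligible = 1081 + 125 + 1026 + 788 + 72 = 3092
e = 3092 / (3092 + 198) = 3092 / 3290 = 0.9398
Estimated eligible among unknowns = 0.9398 × 261 = 245.29
Base = 3092 + 245.29 = 3337.29
RR3 = 1081 / 3337.29 = 0.3239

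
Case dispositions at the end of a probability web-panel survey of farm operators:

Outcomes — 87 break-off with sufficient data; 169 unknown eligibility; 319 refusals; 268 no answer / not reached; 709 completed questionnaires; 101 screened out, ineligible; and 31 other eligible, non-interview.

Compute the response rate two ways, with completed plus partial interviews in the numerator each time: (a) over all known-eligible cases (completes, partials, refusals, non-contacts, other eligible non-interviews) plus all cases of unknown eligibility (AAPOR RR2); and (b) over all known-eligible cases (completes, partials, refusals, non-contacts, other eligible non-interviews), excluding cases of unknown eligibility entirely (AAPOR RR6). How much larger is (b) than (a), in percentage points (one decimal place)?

6.0

Numerator = 709 + 87 = 796
Denom = 709 + 87 + 319 + 268 + 31 + 169 = 1583
RR2 = 796 / 1583 = 0.5028
Denom = 709 + 87 + 319 + 268 + 31 = 1414
RR6 = 796 / 1414 = 0.5629
Difference = 56.29 − 50.28 = 6.01 percentage points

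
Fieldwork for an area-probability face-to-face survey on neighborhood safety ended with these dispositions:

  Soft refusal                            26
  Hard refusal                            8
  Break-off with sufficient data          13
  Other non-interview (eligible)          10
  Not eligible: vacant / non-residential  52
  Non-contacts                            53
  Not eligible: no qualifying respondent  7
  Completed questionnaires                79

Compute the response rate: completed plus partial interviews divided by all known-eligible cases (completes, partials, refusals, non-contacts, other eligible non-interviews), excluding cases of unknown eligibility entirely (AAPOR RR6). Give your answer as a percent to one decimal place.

48.7%

Refusal or break-off = 8 + 26 = 34
Not eligible = 7 + 52 = 59
Numerator: 79 + 13 = 92
Base: 79 + 13 + 34 + 53 + 10 = 189
RR6 = 92 / 189 = 0.4868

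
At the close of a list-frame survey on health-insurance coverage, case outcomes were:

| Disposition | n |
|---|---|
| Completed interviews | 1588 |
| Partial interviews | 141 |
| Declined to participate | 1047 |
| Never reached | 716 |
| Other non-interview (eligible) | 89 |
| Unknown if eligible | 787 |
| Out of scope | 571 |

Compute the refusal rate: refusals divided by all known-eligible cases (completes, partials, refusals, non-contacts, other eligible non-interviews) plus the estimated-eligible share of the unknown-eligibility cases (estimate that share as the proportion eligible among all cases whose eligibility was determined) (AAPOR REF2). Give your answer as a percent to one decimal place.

24.6%

Num: 1047
Known eligible: 1588 + 141 + 1047 + 716 + 89 = 3581
e = 3581 / (3581 + 571) = 3581 / 4152 = 0.8625
Eligible share of unknowns: 0.8625 × 787 = 678.79
Base: 3581 + 678.79 = 4259.79
REF2 = 1047 / 4259.79 = 0.2458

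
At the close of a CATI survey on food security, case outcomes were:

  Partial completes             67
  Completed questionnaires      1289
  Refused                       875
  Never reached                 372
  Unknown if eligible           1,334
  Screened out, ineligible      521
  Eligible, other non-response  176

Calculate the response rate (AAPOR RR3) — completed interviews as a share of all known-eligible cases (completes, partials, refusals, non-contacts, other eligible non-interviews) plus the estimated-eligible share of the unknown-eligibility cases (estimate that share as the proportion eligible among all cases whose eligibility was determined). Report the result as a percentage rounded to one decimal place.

33.0%

Numerator → 1289
Determined eligible → 1289 + 67 + 875 + 372 + 176 = 2779
e = 2779 / (2779 + 521) = 2779 / 3300 = 0.8421
e × U → 0.8421 × 1334 = 1123.36
Denom → 2779 + 1123.36 = 3902.36
RR3 = 1289 / 3902.36 = 0.3303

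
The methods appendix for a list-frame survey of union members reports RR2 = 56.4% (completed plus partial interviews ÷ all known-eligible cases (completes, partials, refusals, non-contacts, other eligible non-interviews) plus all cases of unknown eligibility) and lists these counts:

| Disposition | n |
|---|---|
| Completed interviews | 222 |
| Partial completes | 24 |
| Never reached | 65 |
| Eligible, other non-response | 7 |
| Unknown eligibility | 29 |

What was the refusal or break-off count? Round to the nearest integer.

89

Num = 222 + 24 = 246
RR2 = 246 / D = 0.564
D = 246 / 0.564 = 436.2
Other denominator terms total 347
refusal or break-off = 436.2 − 347 ≈ 89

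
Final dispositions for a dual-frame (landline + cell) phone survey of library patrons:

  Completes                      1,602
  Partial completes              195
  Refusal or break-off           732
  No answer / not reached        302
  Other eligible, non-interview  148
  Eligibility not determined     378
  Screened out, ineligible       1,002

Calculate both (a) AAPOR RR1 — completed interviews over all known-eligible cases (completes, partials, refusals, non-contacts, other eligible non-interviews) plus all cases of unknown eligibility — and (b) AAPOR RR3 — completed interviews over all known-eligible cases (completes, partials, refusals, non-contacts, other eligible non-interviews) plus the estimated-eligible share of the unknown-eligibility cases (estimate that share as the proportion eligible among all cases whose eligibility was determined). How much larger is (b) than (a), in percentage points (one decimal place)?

1.4

Numerator: 1602
Denominator: 1602 + 195 + 732 + 302 + 148 + 378 = 3357
RR1 = 1602 / 3357 = 0.4772
Eligible (known): 1602 + 195 + 732 + 302 + 148 = 2979
e = 2979 / (2979 + 1002) = 2979 / 3981 = 0.7483
e × U: 0.7483 × 378 = 282.86
Denominator: 2979 + 282.86 = 3261.86
RR3 = 1602 / 3261.86 = 0.4911
Difference = 49.11 − 47.72 = 1.39 percentage points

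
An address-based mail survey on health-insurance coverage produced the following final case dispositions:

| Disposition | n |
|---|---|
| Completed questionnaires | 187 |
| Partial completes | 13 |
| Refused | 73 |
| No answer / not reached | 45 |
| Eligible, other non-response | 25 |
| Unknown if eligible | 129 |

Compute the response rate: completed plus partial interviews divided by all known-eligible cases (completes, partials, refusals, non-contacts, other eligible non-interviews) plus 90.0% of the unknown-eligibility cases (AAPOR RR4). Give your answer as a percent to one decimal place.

Top: 187 + 13 = 200
Eligible (known): 187 + 13 + 73 + 45 + 25 = 343
Eligible share of unknowns: 0.9000 × 129 = 116.10
Denominator: 343 + 116.10 = 459.10
RR4 = 200 / 459.10 = 0.4356

43.6%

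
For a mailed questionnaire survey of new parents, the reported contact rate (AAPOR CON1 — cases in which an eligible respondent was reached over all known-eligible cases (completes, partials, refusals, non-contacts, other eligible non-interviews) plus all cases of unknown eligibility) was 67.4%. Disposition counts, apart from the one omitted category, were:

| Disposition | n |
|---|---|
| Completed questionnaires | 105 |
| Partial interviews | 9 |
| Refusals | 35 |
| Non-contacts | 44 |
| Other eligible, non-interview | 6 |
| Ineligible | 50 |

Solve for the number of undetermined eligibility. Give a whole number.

Num → 105 + 9 + 35 + 6 = 155
CON1 = 155 / D = 0.674
D = 155 / 0.674 = 230.0
Remaining denominator categories sum to 199
undetermined eligibility = 230.0 − 199 ≈ 31

31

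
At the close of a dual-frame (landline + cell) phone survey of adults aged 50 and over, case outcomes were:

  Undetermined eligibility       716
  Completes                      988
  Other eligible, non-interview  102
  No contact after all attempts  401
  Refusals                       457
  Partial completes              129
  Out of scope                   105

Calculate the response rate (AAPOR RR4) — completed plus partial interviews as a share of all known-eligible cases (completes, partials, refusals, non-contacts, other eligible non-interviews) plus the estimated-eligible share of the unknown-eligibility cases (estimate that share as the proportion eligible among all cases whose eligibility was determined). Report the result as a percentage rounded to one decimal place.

Num = 988 + 129 = 1117
Eligible (known) = 988 + 129 + 457 + 401 + 102 = 2077
e = 2077 / (2077 + 105) = 2077 / 2182 = 0.9519
e × U = 0.9519 × 716 = 681.56
Base = 2077 + 681.56 = 2758.56
RR4 = 1117 / 2758.56 = 0.4049

40.5%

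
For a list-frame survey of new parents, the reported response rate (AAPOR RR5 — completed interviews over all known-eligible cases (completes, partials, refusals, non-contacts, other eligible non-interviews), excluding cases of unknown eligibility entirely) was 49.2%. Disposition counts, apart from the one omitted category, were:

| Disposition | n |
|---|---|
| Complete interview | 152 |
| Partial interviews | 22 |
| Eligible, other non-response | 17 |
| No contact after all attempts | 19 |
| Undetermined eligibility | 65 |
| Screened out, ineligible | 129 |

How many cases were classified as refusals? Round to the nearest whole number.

99

RR5 = 152 / D = 0.492
D = 152 / 0.492 = 308.9
Rest of base = 210
refusals = 308.9 − 210 ≈ 99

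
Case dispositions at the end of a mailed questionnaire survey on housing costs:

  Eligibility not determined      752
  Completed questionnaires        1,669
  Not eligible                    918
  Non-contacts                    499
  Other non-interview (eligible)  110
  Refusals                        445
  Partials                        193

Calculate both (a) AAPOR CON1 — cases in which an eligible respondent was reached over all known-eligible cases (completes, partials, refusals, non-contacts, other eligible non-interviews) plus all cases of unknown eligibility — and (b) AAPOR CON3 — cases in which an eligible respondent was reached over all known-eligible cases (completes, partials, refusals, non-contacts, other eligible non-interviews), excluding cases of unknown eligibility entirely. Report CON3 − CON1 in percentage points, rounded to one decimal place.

Numerator → 1669 + 193 + 445 + 110 = 2417
Denom → 1669 + 193 + 445 + 499 + 110 + 752 = 3668
CON1 = 2417 / 3668 = 0.6589
Denom → 1669 + 193 + 445 + 499 + 110 = 2916
CON3 = 2417 / 2916 = 0.8289
Difference = 82.89 − 65.89 = 17.00 percentage points

17.0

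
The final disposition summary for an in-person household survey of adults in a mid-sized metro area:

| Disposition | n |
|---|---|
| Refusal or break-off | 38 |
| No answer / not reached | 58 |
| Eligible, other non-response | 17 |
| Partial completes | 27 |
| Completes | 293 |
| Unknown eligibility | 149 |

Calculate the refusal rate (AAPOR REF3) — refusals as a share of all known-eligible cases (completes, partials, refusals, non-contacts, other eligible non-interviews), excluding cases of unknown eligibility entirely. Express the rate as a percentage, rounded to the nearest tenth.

Top = 38
Denom = 293 + 27 + 38 + 58 + 17 = 433
REF3 = 38 / 433 = 0.0878

8.8%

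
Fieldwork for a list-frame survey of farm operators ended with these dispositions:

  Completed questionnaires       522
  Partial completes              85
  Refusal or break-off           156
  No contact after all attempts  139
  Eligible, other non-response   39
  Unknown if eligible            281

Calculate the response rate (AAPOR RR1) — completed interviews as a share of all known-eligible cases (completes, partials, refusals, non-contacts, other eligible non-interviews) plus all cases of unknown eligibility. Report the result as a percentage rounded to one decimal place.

42.7%

Top = 522
Denom = 522 + 85 + 156 + 139 + 39 + 281 = 1222
RR1 = 522 / 1222 = 0.4272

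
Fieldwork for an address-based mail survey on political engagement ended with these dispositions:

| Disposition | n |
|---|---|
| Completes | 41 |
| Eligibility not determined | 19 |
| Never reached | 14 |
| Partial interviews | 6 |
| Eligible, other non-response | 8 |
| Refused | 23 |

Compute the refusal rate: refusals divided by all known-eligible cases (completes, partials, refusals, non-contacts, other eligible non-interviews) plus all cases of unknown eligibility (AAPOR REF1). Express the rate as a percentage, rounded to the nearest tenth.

Num: 23
Denom: 41 + 6 + 23 + 14 + 8 + 19 = 111
REF1 = 23 / 111 = 0.2072

20.7%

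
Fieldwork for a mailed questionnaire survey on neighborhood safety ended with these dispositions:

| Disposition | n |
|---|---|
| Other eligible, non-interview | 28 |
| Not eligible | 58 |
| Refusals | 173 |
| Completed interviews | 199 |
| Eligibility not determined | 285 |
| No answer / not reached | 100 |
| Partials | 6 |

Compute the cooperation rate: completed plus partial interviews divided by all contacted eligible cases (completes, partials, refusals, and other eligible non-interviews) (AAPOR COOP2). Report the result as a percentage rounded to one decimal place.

50.5%

Top = 199 + 6 = 205
Denom = 199 + 6 + 173 + 28 = 406
COOP2 = 205 / 406 = 0.5049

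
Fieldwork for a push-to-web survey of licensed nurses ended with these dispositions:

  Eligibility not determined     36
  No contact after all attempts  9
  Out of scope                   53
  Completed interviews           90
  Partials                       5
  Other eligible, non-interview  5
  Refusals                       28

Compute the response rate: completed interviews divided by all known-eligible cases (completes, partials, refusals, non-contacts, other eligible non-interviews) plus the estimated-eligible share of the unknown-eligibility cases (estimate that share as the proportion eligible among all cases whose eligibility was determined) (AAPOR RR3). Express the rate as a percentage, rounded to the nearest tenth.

Num → 90
Known eligible → 90 + 5 + 28 + 9 + 5 = 137
e = 137 / (137 + 53) = 137 / 190 = 0.7211
Eligible share of unknowns → 0.7211 × 36 = 25.96
Denom → 137 + 25.96 = 162.96
RR3 = 90 / 162.96 = 0.5523

55.2%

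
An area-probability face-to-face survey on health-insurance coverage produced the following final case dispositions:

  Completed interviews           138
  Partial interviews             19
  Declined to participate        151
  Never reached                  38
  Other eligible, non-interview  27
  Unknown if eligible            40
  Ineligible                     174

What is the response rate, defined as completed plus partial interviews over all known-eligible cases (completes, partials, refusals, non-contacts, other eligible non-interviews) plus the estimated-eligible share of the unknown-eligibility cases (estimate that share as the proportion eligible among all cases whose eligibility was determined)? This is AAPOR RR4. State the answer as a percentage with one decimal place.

39.2%

Top = 138 + 19 = 157
Known eligible = 138 + 19 + 151 + 38 + 27 = 373
e = 373 / (373 + 174) = 373 / 547 = 0.6819
e × U = 0.6819 × 40 = 27.28
Denom = 373 + 27.28 = 400.28
RR4 = 157 / 400.28 = 0.3922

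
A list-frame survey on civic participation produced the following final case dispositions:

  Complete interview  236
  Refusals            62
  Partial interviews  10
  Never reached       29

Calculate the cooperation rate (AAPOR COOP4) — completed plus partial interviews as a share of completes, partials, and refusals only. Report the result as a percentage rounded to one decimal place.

Num → 236 + 10 = 246
Denominator → 236 + 10 + 62 = 308
COOP4 = 246 / 308 = 0.7987

79.9%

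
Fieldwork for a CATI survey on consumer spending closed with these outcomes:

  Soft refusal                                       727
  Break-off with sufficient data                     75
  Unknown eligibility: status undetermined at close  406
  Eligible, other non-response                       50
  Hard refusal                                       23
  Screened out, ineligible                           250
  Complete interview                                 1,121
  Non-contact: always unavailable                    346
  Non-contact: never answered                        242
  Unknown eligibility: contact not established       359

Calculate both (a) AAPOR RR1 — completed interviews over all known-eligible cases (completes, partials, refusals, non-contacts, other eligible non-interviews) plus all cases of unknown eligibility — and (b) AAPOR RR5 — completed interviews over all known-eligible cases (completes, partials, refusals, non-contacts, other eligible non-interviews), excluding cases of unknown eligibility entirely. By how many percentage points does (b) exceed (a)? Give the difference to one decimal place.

9.9

Refused = 23 + 727 = 750
No contact after all attempts = 242 + 346 = 588
Eligibility not determined = 359 + 406 = 765
Num → 1121
Denominator → 1121 + 75 + 750 + 588 + 50 + 765 = 3349
RR1 = 1121 / 3349 = 0.3347
Denominator → 1121 + 75 + 750 + 588 + 50 = 2584
RR5 = 1121 / 2584 = 0.4338
Difference = 43.38 − 33.47 = 9.91 percentage points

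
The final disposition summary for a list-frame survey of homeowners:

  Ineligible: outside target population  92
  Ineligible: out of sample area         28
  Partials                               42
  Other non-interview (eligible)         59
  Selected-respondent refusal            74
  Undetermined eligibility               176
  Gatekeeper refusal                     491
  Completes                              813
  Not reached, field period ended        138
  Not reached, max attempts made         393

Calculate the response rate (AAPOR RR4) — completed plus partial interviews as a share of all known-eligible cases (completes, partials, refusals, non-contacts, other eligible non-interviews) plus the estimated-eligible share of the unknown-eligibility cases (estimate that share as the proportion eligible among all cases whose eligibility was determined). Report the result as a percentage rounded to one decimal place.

Refusals = 491 + 74 = 565
No contact after all attempts = 138 + 393 = 531
Out of scope = 92 + 28 = 120
Top = 813 + 42 = 855
Known eligible = 813 + 42 + 565 + 531 + 59 = 2010
e = 2010 / (2010 + 120) = 2010 / 2130 = 0.9437
e × U = 0.9437 × 176 = 166.09
Denominator = 2010 + 166.09 = 2176.09
RR4 = 855 / 2176.09 = 0.3929

39.3%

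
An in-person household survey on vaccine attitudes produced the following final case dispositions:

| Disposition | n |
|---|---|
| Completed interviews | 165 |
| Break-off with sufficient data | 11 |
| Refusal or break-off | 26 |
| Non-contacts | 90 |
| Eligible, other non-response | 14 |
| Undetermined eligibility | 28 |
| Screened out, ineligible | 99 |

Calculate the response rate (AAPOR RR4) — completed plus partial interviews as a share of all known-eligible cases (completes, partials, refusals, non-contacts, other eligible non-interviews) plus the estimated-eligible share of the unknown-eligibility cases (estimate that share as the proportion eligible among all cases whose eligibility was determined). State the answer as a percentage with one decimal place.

53.8%

Num: 165 + 11 = 176
Determined eligible: 165 + 11 + 26 + 90 + 14 = 306
e = 306 / (306 + 99) = 306 / 405 = 0.7556
e × U: 0.7556 × 28 = 21.16
Denom: 306 + 21.16 = 327.16
RR4 = 176 / 327.16 = 0.5380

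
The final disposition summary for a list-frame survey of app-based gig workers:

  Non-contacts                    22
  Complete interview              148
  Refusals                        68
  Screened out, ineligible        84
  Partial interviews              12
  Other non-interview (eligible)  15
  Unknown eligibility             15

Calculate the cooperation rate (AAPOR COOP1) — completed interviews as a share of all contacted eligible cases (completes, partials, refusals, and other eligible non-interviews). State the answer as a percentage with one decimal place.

Num = 148
Denom = 148 + 12 + 68 + 15 = 243
COOP1 = 148 / 243 = 0.6091

60.9%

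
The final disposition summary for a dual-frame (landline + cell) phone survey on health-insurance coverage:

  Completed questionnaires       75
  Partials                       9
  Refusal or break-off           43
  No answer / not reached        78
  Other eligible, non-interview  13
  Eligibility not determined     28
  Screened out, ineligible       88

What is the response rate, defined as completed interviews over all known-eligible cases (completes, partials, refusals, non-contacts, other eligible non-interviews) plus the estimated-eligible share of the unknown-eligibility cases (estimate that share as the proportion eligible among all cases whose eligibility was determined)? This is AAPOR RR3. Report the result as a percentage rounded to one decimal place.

Top → 75
Determined eligible → 75 + 9 + 43 + 78 + 13 = 218
e = 218 / (218 + 88) = 218 / 306 = 0.7124
Eligible share of unknowns → 0.7124 × 28 = 19.95
Denominator → 218 + 19.95 = 237.95
RR3 = 75 / 237.95 = 0.3152

31.5%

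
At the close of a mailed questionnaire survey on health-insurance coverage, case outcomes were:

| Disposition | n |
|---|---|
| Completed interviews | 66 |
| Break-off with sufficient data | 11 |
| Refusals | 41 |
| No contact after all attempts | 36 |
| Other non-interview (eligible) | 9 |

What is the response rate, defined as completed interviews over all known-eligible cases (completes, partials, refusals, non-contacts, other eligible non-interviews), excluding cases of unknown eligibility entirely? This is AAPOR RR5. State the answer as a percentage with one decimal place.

Num → 66
Base → 66 + 11 + 41 + 36 + 9 = 163
RR5 = 66 / 163 = 0.4049

40.5%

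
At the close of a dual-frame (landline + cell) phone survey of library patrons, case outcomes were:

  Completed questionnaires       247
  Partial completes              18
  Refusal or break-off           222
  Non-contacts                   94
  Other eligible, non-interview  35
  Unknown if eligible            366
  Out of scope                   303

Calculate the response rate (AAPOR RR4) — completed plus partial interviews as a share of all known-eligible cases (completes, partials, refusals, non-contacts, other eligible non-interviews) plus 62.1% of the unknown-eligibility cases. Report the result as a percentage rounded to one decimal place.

31.4%

Num → 247 + 18 = 265
Known eligible → 247 + 18 + 222 + 94 + 35 = 616
Estimated eligible among unknowns → 0.6210 × 366 = 227.29
Base → 616 + 227.29 = 843.29
RR4 = 265 / 843.29 = 0.3142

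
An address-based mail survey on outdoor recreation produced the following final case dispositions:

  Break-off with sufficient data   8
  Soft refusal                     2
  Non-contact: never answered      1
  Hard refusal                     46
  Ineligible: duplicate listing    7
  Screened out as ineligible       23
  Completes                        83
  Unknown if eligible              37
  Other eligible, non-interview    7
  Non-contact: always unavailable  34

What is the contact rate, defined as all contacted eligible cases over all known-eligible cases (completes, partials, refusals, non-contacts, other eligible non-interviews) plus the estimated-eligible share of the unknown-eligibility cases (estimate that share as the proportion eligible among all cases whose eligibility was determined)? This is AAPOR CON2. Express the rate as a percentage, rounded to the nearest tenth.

Refused = 46 + 2 = 48
Never reached = 1 + 34 = 35
Out of scope = 23 + 7 = 30
Top = 83 + 8 + 48 + 7 = 146
Eligible (known) = 83 + 8 + 48 + 35 + 7 = 181
e = 181 / (181 + 30) = 181 / 211 = 0.8578
Eligible share of unknowns = 0.8578 × 37 = 31.74
Denom = 181 + 31.74 = 212.74
CON2 = 146 / 212.74 = 0.6863

68.6%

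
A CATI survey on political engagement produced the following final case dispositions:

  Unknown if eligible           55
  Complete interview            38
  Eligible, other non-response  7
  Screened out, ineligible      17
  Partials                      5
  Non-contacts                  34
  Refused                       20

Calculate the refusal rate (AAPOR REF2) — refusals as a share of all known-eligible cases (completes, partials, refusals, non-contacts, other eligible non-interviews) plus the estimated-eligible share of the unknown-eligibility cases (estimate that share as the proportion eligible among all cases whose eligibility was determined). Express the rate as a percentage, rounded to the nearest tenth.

Top = 20
Known eligible = 38 + 5 + 20 + 34 + 7 = 104
e = 104 / (104 + 17) = 104 / 121 = 0.8595
e × U = 0.8595 × 55 = 47.27
Denominator = 104 + 47.27 = 151.27
REF2 = 20 / 151.27 = 0.1322

13.2%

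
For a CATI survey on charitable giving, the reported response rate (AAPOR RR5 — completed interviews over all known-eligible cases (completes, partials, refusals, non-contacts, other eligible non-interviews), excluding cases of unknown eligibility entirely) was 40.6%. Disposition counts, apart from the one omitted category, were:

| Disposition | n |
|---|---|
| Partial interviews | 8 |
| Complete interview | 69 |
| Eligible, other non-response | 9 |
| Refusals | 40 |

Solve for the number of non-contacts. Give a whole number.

44

RR5 = 69 / D = 0.406
D = 69 / 0.406 = 170.0
Other denominator terms total 126
non-contacts = 170.0 − 126 ≈ 44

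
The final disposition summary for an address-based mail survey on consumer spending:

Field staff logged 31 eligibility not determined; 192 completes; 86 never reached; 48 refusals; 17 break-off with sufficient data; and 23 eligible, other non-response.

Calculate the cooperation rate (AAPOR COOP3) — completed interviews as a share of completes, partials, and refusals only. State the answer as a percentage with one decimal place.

74.7%

Top = 192
Base = 192 + 17 + 48 = 257
COOP3 = 192 / 257 = 0.7471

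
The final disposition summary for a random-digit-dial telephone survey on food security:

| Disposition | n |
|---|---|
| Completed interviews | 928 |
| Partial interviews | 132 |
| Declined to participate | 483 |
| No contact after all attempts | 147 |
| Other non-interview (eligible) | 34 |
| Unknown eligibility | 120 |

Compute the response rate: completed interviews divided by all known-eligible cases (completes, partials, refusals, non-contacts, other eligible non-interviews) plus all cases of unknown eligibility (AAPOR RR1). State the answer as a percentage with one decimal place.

50.3%

Numerator: 928
Denominator: 928 + 132 + 483 + 147 + 34 + 120 = 1844
RR1 = 928 / 1844 = 0.5033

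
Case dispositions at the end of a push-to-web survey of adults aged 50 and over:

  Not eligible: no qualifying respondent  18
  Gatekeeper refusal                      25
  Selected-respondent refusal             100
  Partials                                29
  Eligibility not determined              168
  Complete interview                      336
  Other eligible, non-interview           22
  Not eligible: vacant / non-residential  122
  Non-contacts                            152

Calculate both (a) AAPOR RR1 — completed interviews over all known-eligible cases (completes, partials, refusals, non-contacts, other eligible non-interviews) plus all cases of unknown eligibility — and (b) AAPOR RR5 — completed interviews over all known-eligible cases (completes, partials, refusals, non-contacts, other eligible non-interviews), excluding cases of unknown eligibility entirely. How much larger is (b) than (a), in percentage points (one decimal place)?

Refused = 25 + 100 = 125
Ineligible = 18 + 122 = 140
Top → 336
Denom → 336 + 29 + 125 + 152 + 22 + 168 = 832
RR1 = 336 / 832 = 0.4038
Denom → 336 + 29 + 125 + 152 + 22 = 664
RR5 = 336 / 664 = 0.5060
Difference = 50.60 − 40.38 = 10.22 percentage points

10.2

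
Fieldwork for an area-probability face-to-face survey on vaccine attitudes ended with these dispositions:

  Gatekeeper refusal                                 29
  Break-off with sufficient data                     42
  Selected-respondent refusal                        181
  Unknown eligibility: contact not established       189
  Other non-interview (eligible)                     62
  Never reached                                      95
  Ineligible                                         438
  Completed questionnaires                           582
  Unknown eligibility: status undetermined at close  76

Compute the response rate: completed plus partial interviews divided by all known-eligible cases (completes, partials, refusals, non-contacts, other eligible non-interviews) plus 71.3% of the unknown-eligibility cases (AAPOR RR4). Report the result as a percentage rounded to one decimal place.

Refused = 29 + 181 = 210
Undetermined eligibility = 189 + 76 = 265
Num → 582 + 42 = 624
Known eligible → 582 + 42 + 210 + 95 + 62 = 991
e × U → 0.7130 × 265 = 188.94
Denominator → 991 + 188.94 = 1179.94
RR4 = 624 / 1179.94 = 0.5288

52.9%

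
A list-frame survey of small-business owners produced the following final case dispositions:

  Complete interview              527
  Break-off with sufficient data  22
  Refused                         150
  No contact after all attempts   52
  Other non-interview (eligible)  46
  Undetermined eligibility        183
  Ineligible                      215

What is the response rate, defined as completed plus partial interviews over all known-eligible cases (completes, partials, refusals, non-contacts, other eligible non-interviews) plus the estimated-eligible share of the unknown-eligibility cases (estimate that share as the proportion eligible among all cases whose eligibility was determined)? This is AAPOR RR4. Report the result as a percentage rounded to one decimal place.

58.3%

Numerator = 527 + 22 = 549
Eligible (known) = 527 + 22 + 150 + 52 + 46 = 797
e = 797 / (797 + 215) = 797 / 1012 = 0.7875
Eligible share of unknowns = 0.7875 × 183 = 144.11
Denominator = 797 + 144.11 = 941.11
RR4 = 549 / 941.11 = 0.5834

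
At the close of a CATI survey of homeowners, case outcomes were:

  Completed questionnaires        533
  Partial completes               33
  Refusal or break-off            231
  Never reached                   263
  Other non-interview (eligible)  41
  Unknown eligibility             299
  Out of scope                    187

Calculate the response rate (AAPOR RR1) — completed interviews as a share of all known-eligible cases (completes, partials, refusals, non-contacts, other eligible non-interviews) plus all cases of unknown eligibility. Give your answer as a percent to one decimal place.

38.1%

Num: 533
Denom: 533 + 33 + 231 + 263 + 41 + 299 = 1400
RR1 = 533 / 1400 = 0.3807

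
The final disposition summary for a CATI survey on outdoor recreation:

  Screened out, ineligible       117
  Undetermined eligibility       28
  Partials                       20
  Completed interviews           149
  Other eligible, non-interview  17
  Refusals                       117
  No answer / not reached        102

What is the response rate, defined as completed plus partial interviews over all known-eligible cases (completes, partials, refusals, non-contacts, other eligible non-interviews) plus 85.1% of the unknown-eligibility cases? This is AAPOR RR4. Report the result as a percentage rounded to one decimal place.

39.4%

Numerator = 149 + 20 = 169
Determined eligible = 149 + 20 + 117 + 102 + 17 = 405
Eligible share of unknowns = 0.8510 × 28 = 23.83
Denom = 405 + 23.83 = 428.83
RR4 = 169 / 428.83 = 0.3941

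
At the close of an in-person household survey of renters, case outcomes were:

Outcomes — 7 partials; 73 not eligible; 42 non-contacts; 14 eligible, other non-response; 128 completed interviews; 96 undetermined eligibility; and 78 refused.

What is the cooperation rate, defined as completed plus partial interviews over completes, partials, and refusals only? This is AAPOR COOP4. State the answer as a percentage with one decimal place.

Num → 128 + 7 = 135
Denom → 128 + 7 + 78 = 213
COOP4 = 135 / 213 = 0.6338

63.4%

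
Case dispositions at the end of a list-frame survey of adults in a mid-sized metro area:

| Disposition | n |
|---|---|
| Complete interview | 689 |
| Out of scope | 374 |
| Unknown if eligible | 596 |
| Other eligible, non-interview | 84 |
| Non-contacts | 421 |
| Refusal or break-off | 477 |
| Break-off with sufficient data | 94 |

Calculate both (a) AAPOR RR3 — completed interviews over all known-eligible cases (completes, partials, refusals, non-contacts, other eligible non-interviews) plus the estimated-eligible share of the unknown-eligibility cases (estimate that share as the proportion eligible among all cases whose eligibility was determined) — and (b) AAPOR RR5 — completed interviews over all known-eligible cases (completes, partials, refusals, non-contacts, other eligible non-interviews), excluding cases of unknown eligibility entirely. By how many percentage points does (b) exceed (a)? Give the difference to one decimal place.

8.5

Num → 689
Eligible (known) → 689 + 94 + 477 + 421 + 84 = 1765
e = 1765 / (1765 + 374) = 1765 / 2139 = 0.8252
Estimated eligible among unknowns → 0.8252 × 596 = 491.82
Denominator → 1765 + 491.82 = 2256.82
RR3 = 689 / 2256.82 = 0.3053
Denominator → 689 + 94 + 477 + 421 + 84 = 1765
RR5 = 689 / 1765 = 0.3904
Difference = 39.04 − 30.53 = 8.51 percentage points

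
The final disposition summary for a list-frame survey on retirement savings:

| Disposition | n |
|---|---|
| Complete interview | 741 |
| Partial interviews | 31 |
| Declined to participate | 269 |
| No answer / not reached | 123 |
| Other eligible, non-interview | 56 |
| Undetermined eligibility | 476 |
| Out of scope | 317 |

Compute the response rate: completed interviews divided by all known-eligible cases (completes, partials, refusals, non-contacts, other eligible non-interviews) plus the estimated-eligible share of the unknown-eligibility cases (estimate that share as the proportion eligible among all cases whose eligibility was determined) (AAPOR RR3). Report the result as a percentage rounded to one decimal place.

46.4%

Numerator → 741
Determined eligible → 741 + 31 + 269 + 123 + 56 = 1220
e = 1220 / (1220 + 317) = 1220 / 1537 = 0.7938
e × U → 0.7938 × 476 = 377.85
Denom → 1220 + 377.85 = 1597.85
RR3 = 741 / 1597.85 = 0.4637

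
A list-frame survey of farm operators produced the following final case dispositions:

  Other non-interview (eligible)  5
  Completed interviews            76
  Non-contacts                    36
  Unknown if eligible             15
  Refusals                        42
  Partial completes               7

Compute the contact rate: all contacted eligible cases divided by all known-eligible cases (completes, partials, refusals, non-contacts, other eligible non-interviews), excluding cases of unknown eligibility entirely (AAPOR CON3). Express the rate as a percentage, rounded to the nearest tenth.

78.3%

Top → 76 + 7 + 42 + 5 = 130
Denom → 76 + 7 + 42 + 36 + 5 = 166
CON3 = 130 / 166 = 0.7831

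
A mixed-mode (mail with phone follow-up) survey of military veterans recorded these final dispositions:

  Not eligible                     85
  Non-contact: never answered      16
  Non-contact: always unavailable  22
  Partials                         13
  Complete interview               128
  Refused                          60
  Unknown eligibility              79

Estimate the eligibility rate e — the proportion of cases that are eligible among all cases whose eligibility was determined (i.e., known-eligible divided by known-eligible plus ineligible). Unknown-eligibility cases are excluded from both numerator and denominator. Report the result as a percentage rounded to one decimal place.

No contact after all attempts = 16 + 22 = 38
Known eligible: 128 + 13 + 60 + 38 = 239
e = 239 / (239 + 85) = 239 / 324 = 0.7377

73.8%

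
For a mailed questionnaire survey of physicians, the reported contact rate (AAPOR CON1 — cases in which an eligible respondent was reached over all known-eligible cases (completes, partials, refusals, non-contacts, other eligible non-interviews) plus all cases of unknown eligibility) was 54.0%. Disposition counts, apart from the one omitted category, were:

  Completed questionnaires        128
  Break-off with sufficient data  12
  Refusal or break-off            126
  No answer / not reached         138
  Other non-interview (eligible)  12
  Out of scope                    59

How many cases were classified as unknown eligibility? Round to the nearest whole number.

Top: 128 + 12 + 126 + 12 = 278
CON1 = 278 / D = 0.540
D = 278 / 0.540 = 514.8
Rest of base = 416
unknown eligibility = 514.8 − 416 ≈ 99

99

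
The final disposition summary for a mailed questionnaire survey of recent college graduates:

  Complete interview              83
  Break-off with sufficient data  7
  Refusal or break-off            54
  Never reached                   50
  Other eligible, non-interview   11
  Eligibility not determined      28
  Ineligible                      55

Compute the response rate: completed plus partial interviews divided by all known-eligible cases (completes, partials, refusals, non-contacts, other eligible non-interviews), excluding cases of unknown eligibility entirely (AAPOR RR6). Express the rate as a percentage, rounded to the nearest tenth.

43.9%

Numerator: 83 + 7 = 90
Denominator: 83 + 7 + 54 + 50 + 11 = 205
RR6 = 90 / 205 = 0.4390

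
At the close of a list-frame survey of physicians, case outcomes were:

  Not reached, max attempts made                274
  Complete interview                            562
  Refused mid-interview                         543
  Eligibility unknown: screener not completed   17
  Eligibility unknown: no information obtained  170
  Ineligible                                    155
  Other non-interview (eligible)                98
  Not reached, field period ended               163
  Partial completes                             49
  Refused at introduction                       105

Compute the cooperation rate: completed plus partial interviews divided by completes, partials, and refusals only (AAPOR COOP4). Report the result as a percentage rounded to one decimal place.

Declined to participate = 105 + 543 = 648
No contact after all attempts = 163 + 274 = 437
Eligibility not determined = 17 + 170 = 187
Numerator: 562 + 49 = 611
Denominator: 562 + 49 + 648 = 1259
COOP4 = 611 / 1259 = 0.4853

48.5%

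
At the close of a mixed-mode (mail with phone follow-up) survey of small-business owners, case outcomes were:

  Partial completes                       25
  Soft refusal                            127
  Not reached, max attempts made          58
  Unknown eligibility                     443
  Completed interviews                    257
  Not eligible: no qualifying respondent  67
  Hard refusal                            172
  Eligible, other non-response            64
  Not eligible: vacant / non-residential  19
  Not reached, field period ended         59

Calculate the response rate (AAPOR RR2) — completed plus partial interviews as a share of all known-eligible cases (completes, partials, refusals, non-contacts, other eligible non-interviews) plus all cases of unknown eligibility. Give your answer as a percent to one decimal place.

23.4%

Refused = 172 + 127 = 299
No answer / not reached = 59 + 58 = 117
Not eligible = 67 + 19 = 86
Top → 257 + 25 = 282
Base → 257 + 25 + 299 + 117 + 64 + 443 = 1205
RR2 = 282 / 1205 = 0.2340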